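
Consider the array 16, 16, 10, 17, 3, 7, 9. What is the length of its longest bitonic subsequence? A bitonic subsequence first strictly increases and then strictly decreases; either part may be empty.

3

One longest bitonic subsequence is 16, 10, 9 (positions 1,3,7): it rises to 16 then falls. Length 3 is optimal.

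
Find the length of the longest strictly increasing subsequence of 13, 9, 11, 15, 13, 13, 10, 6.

One longest increasing subsequence is 9, 11, 15 (positions 2,3,4), of length 3; no longer one exists.

3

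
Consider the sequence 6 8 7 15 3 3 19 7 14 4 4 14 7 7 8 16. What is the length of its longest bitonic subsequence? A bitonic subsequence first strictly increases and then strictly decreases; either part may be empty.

Let inc[i] be the LIS ending at i and dec[i] the longest strictly decreasing subsequence starting at i. inc = [1, 2, 2, 3, 1, 1, 4, 2, 3, 2, 2, 3, 3, 3, 4, 5], dec = [2, 3, 2, 3, 1, 1, 3, 2, 2, 1, 1, 2, 1, 1, 1, 1].
max_i inc[i]+dec[i]−1 = 6, with one witness 6, 8, 15, 19, 14, 8.

6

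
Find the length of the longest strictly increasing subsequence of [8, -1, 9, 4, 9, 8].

Let dp[i] be the longest increasing subsequence ending at position i. Then dp = [1, 1, 2, 2, 3, 3].
The maximum is 3; one witness is -1, 4, 9 at positions 2,4,5.

3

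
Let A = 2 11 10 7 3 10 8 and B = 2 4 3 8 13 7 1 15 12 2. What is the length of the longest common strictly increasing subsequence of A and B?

3

For each value that appears in both, track the longest common increasing run ending there.
The best achievable length is 3; one witness is 2, 3, 8 (A-positions 1,5,7, B-positions 1,3,4).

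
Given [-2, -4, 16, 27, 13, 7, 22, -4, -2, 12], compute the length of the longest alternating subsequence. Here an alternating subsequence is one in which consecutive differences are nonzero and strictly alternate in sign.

7

Track the best alternating length ending on an up-step vs a down-step at each position: up/down = 1/1, 1/2, 3/1, 3/1, 3/4, 3/4, 5/4, 1/6, 7/6, 7/6.
The maximum over both is 7; one such subsequence is -2, -4, 16, 13, 22, -4, -2.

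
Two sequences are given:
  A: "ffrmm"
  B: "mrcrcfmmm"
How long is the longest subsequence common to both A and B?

Backtracking the LCS table gives one alignment: f (A1,B6) → m (A4,B8) → m (A5,B9).
So the longest common subsequence has length 3.

3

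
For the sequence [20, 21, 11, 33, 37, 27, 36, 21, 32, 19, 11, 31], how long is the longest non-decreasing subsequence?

One longest non-decreasing subsequence is 20, 21, 33, 37 (positions 1,2,4,5), of length 4; no longer one exists.

4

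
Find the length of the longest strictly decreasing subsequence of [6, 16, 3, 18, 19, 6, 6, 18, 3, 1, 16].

One longest decreasing subsequence is 16, 6, 3, 1 (positions 2,6,9,10), of length 4; no longer one exists.

4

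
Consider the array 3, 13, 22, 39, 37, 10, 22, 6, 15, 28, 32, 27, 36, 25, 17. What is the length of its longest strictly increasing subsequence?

6

Scanning left to right, the best length ending at each element is: 3→1, 13→2, 22→3, 39→4, 37→4, 10→2, 22→3, 6→2, 15→3, 28→4, 32→5, 27→4, 36→6, 25→4, 17→4.
So the longest increasing subsequence has length 6, e.g. 3, 13, 22, 28, 32, 36.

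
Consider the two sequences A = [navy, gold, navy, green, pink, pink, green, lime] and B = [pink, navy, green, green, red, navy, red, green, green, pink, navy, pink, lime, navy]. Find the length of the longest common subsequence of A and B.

6

A longest common subsequence is navy, navy, green, pink, pink, lime (length 6); the LCS DP confirms no longer common subsequence exists.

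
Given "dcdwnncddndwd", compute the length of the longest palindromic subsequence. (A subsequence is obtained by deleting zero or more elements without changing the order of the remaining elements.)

8

Using dp[i][j] = 2 + dp[i+1][j−1] if the ends match, else max(dp[i+1][j], dp[i][j−1]):
dp[1][13] = 8. A witness is dwnddnwd at positions 1,4,6,8,9,10,12,13.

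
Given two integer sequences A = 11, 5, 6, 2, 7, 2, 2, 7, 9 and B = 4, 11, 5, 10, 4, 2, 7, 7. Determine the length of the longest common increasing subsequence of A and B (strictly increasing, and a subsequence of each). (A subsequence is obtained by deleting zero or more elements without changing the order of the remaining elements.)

For each value that appears in both, track the longest common increasing run ending there.
The best achievable length is 2; one witness is 5, 7 (A-positions 2,5, B-positions 3,7).

2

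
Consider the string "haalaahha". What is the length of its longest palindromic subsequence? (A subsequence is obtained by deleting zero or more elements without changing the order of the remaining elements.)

One longest palindromic subsequence is haalaah (positions 1,2,3,4,5,6,8); it reads the same forward and backward, and the interval DP gives dp[1][9] = 7.

7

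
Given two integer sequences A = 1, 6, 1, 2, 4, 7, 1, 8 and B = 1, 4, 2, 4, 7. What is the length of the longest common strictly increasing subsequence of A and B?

4

A longest common strictly increasing subsequence is 1, 2, 4, 7 (length 4); it appears in order in both A and B, and no longer such subsequence exists.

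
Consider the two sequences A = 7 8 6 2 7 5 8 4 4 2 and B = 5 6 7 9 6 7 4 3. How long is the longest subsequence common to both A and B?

Backtracking the LCS table gives one alignment: 7 (A1,B3) → 6 (A3,B5) → 7 (A5,B6) → 4 (A8,B7).
So the longest common subsequence has length 4.

4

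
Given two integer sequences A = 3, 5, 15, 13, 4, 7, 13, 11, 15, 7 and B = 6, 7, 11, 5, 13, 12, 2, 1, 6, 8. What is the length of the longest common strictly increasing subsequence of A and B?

2

A longest common strictly increasing subsequence is 7, 11 (length 2); it appears in order in both A and B, and no longer such subsequence exists.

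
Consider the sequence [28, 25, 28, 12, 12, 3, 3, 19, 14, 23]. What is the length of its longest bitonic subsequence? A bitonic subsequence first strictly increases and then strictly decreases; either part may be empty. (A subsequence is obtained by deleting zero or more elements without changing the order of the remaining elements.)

4

Let inc[i] be the LIS ending at i and dec[i] the longest strictly decreasing subsequence starting at i. inc = [1, 1, 2, 1, 1, 1, 1, 2, 2, 3], dec = [4, 3, 3, 2, 2, 1, 1, 2, 1, 1].
max_i inc[i]+dec[i]−1 = 4, with one witness 28, 25, 19, 14.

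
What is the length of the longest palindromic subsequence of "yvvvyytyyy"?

7

One longest palindromic subsequence is yyytyyy (positions 1,5,6,7,8,9,10); it reads the same forward and backward, and the interval DP gives dp[1][10] = 7.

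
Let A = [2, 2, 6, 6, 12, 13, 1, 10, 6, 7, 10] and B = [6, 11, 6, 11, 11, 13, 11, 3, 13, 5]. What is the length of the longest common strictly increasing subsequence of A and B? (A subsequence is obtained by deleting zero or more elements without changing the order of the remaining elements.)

For each value that appears in both, track the longest common increasing run ending there.
The best achievable length is 2; one witness is 6, 13 (A-positions 3,6, B-positions 1,6).

2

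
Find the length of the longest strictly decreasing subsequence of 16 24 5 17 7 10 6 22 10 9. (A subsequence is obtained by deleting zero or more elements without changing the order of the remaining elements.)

4

One longest decreasing subsequence is 24, 17, 7, 6 (positions 2,4,5,7), of length 4; no longer one exists.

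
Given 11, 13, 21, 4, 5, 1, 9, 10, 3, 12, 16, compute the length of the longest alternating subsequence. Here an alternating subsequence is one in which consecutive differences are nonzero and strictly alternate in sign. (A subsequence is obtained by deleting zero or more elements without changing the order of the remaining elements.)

8

Track the best alternating length ending on an up-step vs a down-step at each position: up/down = 1/1, 2/1, 2/1, 1/3, 4/3, 1/5, 6/3, 6/3, 6/7, 8/3, 8/3.
The maximum over both is 8; one such subsequence is 11, 13, 4, 5, 1, 9, 3, 12.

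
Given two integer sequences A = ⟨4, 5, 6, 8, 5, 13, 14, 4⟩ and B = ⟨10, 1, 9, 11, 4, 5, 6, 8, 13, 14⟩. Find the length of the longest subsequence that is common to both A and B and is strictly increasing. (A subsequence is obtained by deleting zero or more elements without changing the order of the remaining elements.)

For each value that appears in both, track the longest common increasing run ending there.
The best achievable length is 6; one witness is 4, 5, 6, 8, 13, 14 (A-positions 1,2,3,4,6,7, B-positions 5,6,7,8,9,10).

6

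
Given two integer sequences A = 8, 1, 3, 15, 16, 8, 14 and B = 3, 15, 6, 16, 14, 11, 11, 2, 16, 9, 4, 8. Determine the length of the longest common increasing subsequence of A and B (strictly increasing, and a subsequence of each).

3

For each value that appears in both, track the longest common increasing run ending there.
The best achievable length is 3; one witness is 3, 15, 16 (A-positions 3,4,5, B-positions 1,2,4).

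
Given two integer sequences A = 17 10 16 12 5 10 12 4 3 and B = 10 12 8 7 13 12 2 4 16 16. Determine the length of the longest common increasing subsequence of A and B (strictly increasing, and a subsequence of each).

A longest common strictly increasing subsequence is 10, 12 (length 2); it appears in order in both A and B, and no longer such subsequence exists.

2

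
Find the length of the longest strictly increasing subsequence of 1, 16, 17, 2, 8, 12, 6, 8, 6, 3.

4

Let dp[i] be the longest increasing subsequence ending at position i. Then dp = [1, 2, 3, 2, 3, 4, 3, 4, 3, 3].
The maximum is 4; one witness is 1, 2, 8, 12 at positions 1,4,5,6.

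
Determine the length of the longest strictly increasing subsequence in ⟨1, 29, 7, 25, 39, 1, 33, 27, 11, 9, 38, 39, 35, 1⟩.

One longest increasing subsequence is 1, 7, 25, 33, 38, 39 (positions 1,3,4,7,11,12), of length 6; no longer one exists.

6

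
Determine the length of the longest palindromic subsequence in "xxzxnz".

3

Using dp[i][j] = 2 + dp[i+1][j−1] if the ends match, else max(dp[i+1][j], dp[i][j−1]):
dp[1][6] = 3. A witness is znz at positions 3,5,6.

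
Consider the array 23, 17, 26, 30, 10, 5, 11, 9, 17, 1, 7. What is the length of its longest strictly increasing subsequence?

3

Let dp[i] be the longest increasing subsequence ending at position i. Then dp = [1, 1, 2, 3, 1, 1, 2, 2, 3, 1, 2].
The maximum is 3; one witness is 23, 26, 30 at positions 1,3,4.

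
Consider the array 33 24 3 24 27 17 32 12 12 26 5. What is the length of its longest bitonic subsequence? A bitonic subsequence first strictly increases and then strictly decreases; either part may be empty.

6

Let inc[i] be the LIS ending at i and dec[i] the longest strictly decreasing subsequence starting at i. inc = [1, 1, 1, 2, 3, 2, 4, 2, 2, 3, 2], dec = [5, 4, 1, 4, 4, 3, 3, 2, 2, 2, 1].
max_i inc[i]+dec[i]−1 = 6, with one witness 3, 24, 27, 17, 12, 5.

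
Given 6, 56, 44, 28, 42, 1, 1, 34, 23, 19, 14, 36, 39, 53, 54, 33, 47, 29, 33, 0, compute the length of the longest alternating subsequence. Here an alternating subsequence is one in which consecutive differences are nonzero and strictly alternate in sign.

A longest alternating subsequence is 6, 56, 28, 42, 1, 34, 23, 36, 33, 47, 29, 33, 0 (positions 1,2,4,5,6,8,9,12,16,17,18,19,20); its 12 consecutive differences strictly alternate in sign, and length 13 is optimal.

13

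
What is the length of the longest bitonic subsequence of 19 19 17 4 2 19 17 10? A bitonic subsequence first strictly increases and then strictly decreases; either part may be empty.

4

One longest bitonic subsequence is 19, 17, 4, 2 (positions 1,3,4,5): it rises to 19 then falls. Length 4 is optimal.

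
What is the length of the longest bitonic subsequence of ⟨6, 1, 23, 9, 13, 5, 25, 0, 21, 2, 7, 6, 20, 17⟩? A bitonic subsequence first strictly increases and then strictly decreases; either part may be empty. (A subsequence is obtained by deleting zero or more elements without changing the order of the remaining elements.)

One longest bitonic subsequence is 6, 9, 13, 25, 21, 20, 17 (positions 1,4,5,7,9,13,14): it rises to 25 then falls. Length 7 is optimal.

7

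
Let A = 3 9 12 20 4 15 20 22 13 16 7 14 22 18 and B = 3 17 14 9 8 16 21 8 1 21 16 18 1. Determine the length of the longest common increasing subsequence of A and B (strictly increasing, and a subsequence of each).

4

For each value that appears in both, track the longest common increasing run ending there.
The best achievable length is 4; one witness is 3, 9, 16, 18 (A-positions 1,2,10,14, B-positions 1,4,6,12).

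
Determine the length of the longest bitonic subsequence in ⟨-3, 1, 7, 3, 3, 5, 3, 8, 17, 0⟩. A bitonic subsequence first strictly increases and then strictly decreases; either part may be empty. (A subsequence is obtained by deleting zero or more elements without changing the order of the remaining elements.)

Let inc[i] be the LIS ending at i and dec[i] the longest strictly decreasing subsequence starting at i. inc = [1, 2, 3, 3, 3, 4, 3, 5, 6, 2], dec = [1, 2, 4, 2, 2, 3, 2, 2, 2, 1].
max_i inc[i]+dec[i]−1 = 7, with one witness -3, 1, 3, 5, 8, 17, 0.

7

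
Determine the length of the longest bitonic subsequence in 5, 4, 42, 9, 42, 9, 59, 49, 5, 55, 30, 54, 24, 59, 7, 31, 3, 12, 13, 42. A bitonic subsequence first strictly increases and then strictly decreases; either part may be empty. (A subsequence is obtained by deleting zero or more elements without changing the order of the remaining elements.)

Let inc[i] be the LIS ending at i and dec[i] the longest strictly decreasing subsequence starting at i. inc = [1, 1, 2, 2, 3, 2, 4, 4, 2, 5, 3, 5, 3, 6, 3, 4, 1, 4, 5, 6], dec = [3, 2, 5, 3, 5, 3, 6, 5, 2, 5, 4, 4, 3, 3, 2, 2, 1, 1, 1, 1].
max_i inc[i]+dec[i]−1 = 9, with one witness 5, 9, 42, 59, 55, 54, 24, 7, 3.

9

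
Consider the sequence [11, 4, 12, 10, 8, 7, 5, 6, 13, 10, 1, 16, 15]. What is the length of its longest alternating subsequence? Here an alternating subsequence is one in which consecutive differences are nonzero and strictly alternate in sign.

8

A longest alternating subsequence is 11, 4, 12, 10, 13, 10, 16, 15 (positions 1,2,3,4,9,10,12,13); its 7 consecutive differences strictly alternate in sign, and length 8 is optimal.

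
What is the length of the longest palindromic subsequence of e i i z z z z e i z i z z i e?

One longest palindromic subsequence is eizzizizzie (positions 1,2,4,5,9,10,11,12,13,14,15); it reads the same forward and backward, and the interval DP gives dp[1][15] = 11.

11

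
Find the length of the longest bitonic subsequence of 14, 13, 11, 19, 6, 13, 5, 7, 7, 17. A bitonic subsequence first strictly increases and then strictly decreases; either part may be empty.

One longest bitonic subsequence is 14, 13, 11, 6, 5 (positions 1,2,3,5,7): it rises to 14 then falls. Length 5 is optimal.

5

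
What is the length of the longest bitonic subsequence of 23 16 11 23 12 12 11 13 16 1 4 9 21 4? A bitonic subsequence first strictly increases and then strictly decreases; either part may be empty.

6

Let inc[i] be the LIS ending at i and dec[i] the longest strictly decreasing subsequence starting at i. inc = [1, 1, 1, 2, 2, 2, 1, 3, 4, 1, 2, 3, 5, 2], dec = [6, 5, 3, 5, 4, 4, 3, 3, 3, 1, 1, 2, 2, 1].
max_i inc[i]+dec[i]−1 = 6, with one witness 23, 16, 12, 11, 9, 4.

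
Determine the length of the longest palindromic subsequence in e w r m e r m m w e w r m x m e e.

One longest palindromic subsequence is eemmwewmmee (positions 1,5,7,8,9,10,11,13,15,16,17); it reads the same forward and backward, and the interval DP gives dp[1][17] = 11.

11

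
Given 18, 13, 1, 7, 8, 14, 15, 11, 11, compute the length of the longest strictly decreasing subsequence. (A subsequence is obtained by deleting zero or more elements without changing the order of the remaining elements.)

3

Let dp[i] be the longest decreasing subsequence ending at position i. Then dp = [1, 2, 3, 3, 3, 2, 2, 3, 3].
The maximum is 3; one witness is 18, 13, 1 at positions 1,2,3.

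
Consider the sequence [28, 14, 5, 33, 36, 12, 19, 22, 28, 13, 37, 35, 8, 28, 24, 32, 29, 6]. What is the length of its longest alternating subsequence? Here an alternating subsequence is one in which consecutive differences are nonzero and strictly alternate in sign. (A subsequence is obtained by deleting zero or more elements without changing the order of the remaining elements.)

Track the best alternating length ending on an up-step vs a down-step at each position: up/down = 1/1, 1/2, 1/2, 3/1, 3/1, 3/4, 5/4, 5/4, 5/4, 5/6, 7/1, 7/8, 3/8, 9/8, 9/10, 11/8, 11/12, 3/12.
The maximum over both is 12; one such subsequence is 28, 14, 33, 12, 19, 13, 37, 8, 28, 24, 32, 29.

12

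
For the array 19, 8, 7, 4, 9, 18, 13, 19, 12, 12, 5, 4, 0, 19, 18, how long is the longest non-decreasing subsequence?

Scanning left to right, the best length ending at each element is: 19→1, 8→1, 7→1, 4→1, 9→2, 18→3, 13→3, 19→4, 12→3, 12→4, 5→2, 4→2, 0→1, 19→5, 18→5.
So the longest non-decreasing subsequence has length 5, e.g. 8, 9, 18, 19, 19.

5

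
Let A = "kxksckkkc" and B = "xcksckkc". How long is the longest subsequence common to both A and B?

7

Backtracking the LCS table gives one alignment: x (A2,B1) → k (A3,B3) → s (A4,B4) → c (A5,B5) → k (A7,B6) → k (A8,B7) → c (A9,B8).
So the longest common subsequence has length 7.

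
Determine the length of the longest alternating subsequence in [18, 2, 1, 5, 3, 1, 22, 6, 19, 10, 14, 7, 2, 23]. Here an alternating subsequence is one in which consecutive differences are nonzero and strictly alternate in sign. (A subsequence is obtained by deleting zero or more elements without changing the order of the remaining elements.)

Track the best alternating length ending on an up-step vs a down-step at each position: up/down = 1/1, 1/2, 1/2, 3/2, 3/4, 1/4, 5/1, 5/6, 7/6, 7/8, 9/8, 7/10, 5/10, 11/1.
The maximum over both is 11; one such subsequence is 18, 2, 5, 3, 22, 6, 19, 10, 14, 7, 23.

11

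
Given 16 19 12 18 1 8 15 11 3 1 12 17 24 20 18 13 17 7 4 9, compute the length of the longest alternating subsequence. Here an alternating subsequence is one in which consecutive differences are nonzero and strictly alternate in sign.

A longest alternating subsequence is 16, 19, 12, 18, 1, 15, 11, 17, 13, 17, 7, 9 (positions 1,2,3,4,5,7,8,12,16,17,18,20); its 11 consecutive differences strictly alternate in sign, and length 12 is optimal.

12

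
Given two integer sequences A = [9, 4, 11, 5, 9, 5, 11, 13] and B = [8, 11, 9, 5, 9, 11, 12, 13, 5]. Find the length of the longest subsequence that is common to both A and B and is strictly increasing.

For each value that appears in both, track the longest common increasing run ending there.
The best achievable length is 4; one witness is 5, 9, 11, 13 (A-positions 4,5,7,8, B-positions 4,5,6,8).

4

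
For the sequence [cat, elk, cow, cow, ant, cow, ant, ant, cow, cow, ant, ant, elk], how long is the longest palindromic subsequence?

One longest palindromic subsequence is elk cow cow ant ant ant cow cow elk (positions 2,3,4,5,7,8,9,10,13); it reads the same forward and backward, and the interval DP gives dp[1][13] = 9.

9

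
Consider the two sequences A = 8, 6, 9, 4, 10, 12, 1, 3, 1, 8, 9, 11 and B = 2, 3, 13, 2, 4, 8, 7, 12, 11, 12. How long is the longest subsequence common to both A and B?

3

Backtracking the LCS table gives one alignment: 8 (A1,B6) → 12 (A6,B8) → 11 (A12,B9).
So the longest common subsequence has length 3.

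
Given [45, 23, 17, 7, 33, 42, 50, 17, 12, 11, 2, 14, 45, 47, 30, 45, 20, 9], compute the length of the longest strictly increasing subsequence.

5

Let dp[i] be the longest increasing subsequence ending at position i. Then dp = [1, 1, 1, 1, 2, 3, 4, 2, 2, 2, 1, 3, 4, 5, 4, 5, 4, 2].
The maximum is 5; one witness is 23, 33, 42, 45, 47 at positions 2,5,6,13,14.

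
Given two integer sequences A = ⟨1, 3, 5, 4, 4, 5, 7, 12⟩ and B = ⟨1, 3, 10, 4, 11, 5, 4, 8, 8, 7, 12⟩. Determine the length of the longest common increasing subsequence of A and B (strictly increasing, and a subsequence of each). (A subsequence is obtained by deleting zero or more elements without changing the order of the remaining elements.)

6

A longest common strictly increasing subsequence is 1, 3, 4, 5, 7, 12 (length 6); it appears in order in both A and B, and no longer such subsequence exists.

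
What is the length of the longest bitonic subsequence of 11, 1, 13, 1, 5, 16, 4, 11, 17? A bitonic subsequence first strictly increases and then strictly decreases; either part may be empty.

One longest bitonic subsequence is 11, 13, 5, 4 (positions 1,3,5,7): it rises to 13 then falls. Length 4 is optimal.

4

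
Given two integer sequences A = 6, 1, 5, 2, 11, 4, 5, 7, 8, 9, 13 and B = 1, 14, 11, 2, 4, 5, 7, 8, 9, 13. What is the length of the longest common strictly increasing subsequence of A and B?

For each value that appears in both, track the longest common increasing run ending there.
The best achievable length is 8; one witness is 1, 2, 4, 5, 7, 8, 9, 13 (A-positions 2,4,6,7,8,9,10,11, B-positions 1,4,5,6,7,8,9,10).

8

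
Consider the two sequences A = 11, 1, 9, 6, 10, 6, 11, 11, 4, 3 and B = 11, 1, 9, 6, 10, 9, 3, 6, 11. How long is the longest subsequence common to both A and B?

7

A longest common subsequence is 11, 1, 9, 6, 10, 6, 11 (length 7); the LCS DP confirms no longer common subsequence exists.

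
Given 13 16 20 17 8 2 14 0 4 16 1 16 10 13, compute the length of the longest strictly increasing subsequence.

4

Scanning left to right, the best length ending at each element is: 13→1, 16→2, 20→3, 17→3, 8→1, 2→1, 14→2, 0→1, 4→2, 16→3, 1→2, 16→3, 10→3, 13→4.
So the longest increasing subsequence has length 4, e.g. 2, 4, 10, 13.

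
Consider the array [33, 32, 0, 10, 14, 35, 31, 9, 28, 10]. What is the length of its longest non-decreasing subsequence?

4

One longest non-decreasing subsequence is 0, 10, 14, 35 (positions 3,4,5,6), of length 4; no longer one exists.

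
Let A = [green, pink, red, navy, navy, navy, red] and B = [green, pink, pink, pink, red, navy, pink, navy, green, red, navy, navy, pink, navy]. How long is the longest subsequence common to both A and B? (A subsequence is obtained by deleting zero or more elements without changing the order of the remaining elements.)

A longest common subsequence is green, pink, red, navy, navy, navy (length 6); the LCS DP confirms no longer common subsequence exists.

6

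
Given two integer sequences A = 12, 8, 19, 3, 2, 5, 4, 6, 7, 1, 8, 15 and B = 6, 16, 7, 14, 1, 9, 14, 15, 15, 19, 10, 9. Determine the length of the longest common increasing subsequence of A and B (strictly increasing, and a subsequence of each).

3

For each value that appears in both, track the longest common increasing run ending there.
The best achievable length is 3; one witness is 6, 7, 15 (A-positions 8,9,12, B-positions 1,3,8).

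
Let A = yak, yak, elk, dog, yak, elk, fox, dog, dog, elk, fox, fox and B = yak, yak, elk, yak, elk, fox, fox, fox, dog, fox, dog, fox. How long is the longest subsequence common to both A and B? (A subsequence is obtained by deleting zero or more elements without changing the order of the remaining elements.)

9

A longest common subsequence is yak, yak, elk, yak, elk, fox, dog, dog, fox (length 9); the LCS DP confirms no longer common subsequence exists.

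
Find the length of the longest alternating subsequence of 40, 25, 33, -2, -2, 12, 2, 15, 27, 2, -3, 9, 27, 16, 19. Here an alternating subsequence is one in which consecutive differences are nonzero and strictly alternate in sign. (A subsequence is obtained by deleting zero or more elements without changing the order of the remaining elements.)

Track the best alternating length ending on an up-step vs a down-step at each position: up/down = 1/1, 1/2, 3/2, 1/4, 1/4, 5/4, 5/6, 7/4, 7/4, 5/8, 1/8, 9/8, 9/4, 9/10, 11/10.
The maximum over both is 11; one such subsequence is 40, 25, 33, -2, 12, 2, 15, 2, 27, 16, 19.

11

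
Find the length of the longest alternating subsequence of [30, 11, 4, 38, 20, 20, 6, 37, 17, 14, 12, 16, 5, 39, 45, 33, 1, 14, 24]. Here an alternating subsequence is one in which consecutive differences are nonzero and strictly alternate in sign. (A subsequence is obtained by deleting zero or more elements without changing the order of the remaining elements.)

11

A longest alternating subsequence is 30, 11, 38, 20, 37, 14, 16, 5, 39, 1, 14 (positions 1,2,4,5,8,10,12,13,14,17,18); its 10 consecutive differences strictly alternate in sign, and length 11 is optimal.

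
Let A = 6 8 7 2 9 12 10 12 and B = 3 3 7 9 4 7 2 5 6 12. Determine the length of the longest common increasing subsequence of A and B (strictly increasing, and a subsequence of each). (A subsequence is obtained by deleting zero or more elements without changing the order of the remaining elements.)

3

A longest common strictly increasing subsequence is 7, 9, 12 (length 3); it appears in order in both A and B, and no longer such subsequence exists.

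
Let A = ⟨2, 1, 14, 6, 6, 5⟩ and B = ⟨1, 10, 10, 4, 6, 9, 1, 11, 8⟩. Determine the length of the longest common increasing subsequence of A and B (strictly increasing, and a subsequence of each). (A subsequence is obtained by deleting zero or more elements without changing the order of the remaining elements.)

A longest common strictly increasing subsequence is 1, 6 (length 2); it appears in order in both A and B, and no longer such subsequence exists.

2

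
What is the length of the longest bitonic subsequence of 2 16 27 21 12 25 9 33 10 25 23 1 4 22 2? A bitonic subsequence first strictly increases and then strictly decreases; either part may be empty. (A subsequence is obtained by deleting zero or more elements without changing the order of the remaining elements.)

One longest bitonic subsequence is 2, 16, 21, 25, 33, 25, 23, 22, 2 (positions 1,2,4,6,8,10,11,14,15): it rises to 33 then falls. Length 9 is optimal.

9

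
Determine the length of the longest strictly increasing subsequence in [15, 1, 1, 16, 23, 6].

3

Let dp[i] be the longest increasing subsequence ending at position i. Then dp = [1, 1, 1, 2, 3, 2].
The maximum is 3; one witness is 15, 16, 23 at positions 1,4,5.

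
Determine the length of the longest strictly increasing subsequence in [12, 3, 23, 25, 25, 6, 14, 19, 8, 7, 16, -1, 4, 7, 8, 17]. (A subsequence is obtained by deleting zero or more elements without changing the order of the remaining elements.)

5

Let dp[i] be the longest increasing subsequence ending at position i. Then dp = [1, 1, 2, 3, 3, 2, 3, 4, 3, 3, 4, 1, 2, 3, 4, 5].
The maximum is 5; one witness is 3, 6, 14, 16, 17 at positions 2,6,7,11,16.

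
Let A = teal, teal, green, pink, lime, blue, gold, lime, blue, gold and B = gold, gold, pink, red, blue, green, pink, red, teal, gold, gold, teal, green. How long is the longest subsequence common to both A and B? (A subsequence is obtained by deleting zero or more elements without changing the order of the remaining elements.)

A longest common subsequence is green, pink, gold, gold (length 4); the LCS DP confirms no longer common subsequence exists.

4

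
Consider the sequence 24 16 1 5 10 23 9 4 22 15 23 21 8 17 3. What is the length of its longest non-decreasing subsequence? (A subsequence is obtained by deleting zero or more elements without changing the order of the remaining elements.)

Scanning left to right, the best length ending at each element is: 24→1, 16→1, 1→1, 5→2, 10→3, 23→4, 9→3, 4→2, 22→4, 15→4, 23→5, 21→5, 8→3, 17→5, 3→2.
So the longest non-decreasing subsequence has length 5, e.g. 1, 5, 10, 23, 23.

5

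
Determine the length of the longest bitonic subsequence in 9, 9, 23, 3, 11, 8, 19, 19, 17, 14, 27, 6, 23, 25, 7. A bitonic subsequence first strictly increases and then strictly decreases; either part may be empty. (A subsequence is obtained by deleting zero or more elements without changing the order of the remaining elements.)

Let inc[i] be the LIS ending at i and dec[i] the longest strictly decreasing subsequence starting at i. inc = [1, 1, 2, 1, 2, 2, 3, 3, 3, 3, 4, 2, 4, 5, 3], dec = [3, 3, 5, 1, 3, 2, 4, 4, 3, 2, 3, 1, 2, 2, 1].
max_i inc[i]+dec[i]−1 = 6, with one witness 9, 23, 19, 17, 14, 7.

6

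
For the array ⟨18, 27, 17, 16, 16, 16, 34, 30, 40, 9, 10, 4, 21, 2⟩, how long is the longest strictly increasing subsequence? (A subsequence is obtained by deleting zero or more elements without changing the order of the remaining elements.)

One longest increasing subsequence is 18, 27, 34, 40 (positions 1,2,7,9), of length 4; no longer one exists.

4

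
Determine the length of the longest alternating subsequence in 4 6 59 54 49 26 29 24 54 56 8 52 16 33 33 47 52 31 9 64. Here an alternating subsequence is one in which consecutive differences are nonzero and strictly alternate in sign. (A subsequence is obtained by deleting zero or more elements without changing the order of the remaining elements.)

Track the best alternating length ending on an up-step vs a down-step at each position: up/down = 1/1, 2/1, 2/1, 2/3, 2/3, 2/3, 4/3, 2/5, 6/3, 6/3, 2/7, 8/7, 8/9, 10/9, 10/9, 10/9, 10/7, 10/11, 8/11, 12/1.
The maximum over both is 12; one such subsequence is 4, 59, 26, 29, 24, 54, 8, 52, 16, 33, 31, 64.

12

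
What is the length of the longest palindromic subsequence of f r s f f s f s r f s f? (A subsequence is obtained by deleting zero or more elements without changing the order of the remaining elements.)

9

One longest palindromic subsequence is fsfsfsfsf (positions 1,3,4,6,7,8,10,11,12); it reads the same forward and backward, and the interval DP gives dp[1][12] = 9.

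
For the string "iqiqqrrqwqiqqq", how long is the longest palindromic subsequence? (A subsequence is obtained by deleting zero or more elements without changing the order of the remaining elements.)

10

One longest palindromic subsequence is qiqqrrqqiq (positions 2,3,4,5,6,7,8,10,11,14); it reads the same forward and backward, and the interval DP gives dp[1][14] = 10.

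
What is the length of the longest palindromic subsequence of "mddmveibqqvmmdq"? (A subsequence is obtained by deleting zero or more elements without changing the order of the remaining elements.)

8

One longest palindromic subsequence is dmvqqvmd (positions 3,4,5,9,10,11,13,14); it reads the same forward and backward, and the interval DP gives dp[1][15] = 8.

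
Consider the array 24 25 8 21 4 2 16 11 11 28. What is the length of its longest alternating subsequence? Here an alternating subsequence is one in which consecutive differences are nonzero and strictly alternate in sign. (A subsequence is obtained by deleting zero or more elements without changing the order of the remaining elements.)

8

A longest alternating subsequence is 24, 25, 8, 21, 4, 16, 11, 28 (positions 1,2,3,4,5,7,8,10); its 7 consecutive differences strictly alternate in sign, and length 8 is optimal.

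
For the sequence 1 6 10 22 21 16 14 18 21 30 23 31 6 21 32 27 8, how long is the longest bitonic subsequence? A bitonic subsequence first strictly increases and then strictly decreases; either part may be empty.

Let inc[i] be the LIS ending at i and dec[i] the longest strictly decreasing subsequence starting at i. inc = [1, 2, 3, 4, 4, 4, 4, 5, 6, 7, 7, 8, 2, 6, 9, 8, 3], dec = [1, 1, 2, 5, 4, 3, 2, 2, 2, 4, 3, 3, 1, 2, 3, 2, 1].
max_i inc[i]+dec[i]−1 = 11, with one witness 1, 6, 10, 16, 18, 21, 30, 31, 32, 27, 8.

11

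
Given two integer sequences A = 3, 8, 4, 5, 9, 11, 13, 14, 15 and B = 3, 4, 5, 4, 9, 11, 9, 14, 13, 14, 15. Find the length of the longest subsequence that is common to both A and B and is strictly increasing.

8

For each value that appears in both, track the longest common increasing run ending there.
The best achievable length is 8; one witness is 3, 4, 5, 9, 11, 13, 14, 15 (A-positions 1,3,4,5,6,7,8,9, B-positions 1,2,3,5,6,9,10,11).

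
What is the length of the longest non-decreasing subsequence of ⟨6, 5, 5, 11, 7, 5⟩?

One longest non-decreasing subsequence is 5, 5, 11 (positions 2,3,4), of length 3; no longer one exists.

3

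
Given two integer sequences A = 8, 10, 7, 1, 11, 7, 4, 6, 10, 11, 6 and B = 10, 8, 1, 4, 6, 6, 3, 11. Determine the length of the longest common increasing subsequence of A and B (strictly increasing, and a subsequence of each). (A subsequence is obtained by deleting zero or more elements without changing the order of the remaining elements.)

A longest common strictly increasing subsequence is 1, 4, 6, 11 (length 4); it appears in order in both A and B, and no longer such subsequence exists.

4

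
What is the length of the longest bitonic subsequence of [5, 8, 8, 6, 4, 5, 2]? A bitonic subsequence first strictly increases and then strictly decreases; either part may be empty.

5

One longest bitonic subsequence is 5, 8, 6, 5, 2 (positions 1,2,4,6,7): it rises to 8 then falls. Length 5 is optimal.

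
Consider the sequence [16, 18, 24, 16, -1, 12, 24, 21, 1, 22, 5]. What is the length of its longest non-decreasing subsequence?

4

Scanning left to right, the best length ending at each element is: 16→1, 18→2, 24→3, 16→2, -1→1, 12→2, 24→4, 21→3, 1→2, 22→4, 5→3.
So the longest non-decreasing subsequence has length 4, e.g. 16, 18, 24, 24.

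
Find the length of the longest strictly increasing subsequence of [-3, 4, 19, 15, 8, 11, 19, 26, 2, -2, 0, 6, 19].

Let dp[i] be the longest increasing subsequence ending at position i. Then dp = [1, 2, 3, 3, 3, 4, 5, 6, 2, 2, 3, 4, 5].
The maximum is 6; one witness is -3, 4, 8, 11, 19, 26 at positions 1,2,5,6,7,8.

6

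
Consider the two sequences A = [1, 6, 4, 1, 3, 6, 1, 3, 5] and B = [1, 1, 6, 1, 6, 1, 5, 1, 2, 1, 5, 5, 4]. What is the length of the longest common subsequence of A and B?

6

A longest common subsequence is 1, 6, 1, 6, 1, 5 (length 6); the LCS DP confirms no longer common subsequence exists.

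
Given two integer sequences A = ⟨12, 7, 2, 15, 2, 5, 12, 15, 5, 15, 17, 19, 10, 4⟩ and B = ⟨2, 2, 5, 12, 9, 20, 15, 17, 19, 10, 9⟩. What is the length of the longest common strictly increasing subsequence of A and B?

For each value that appears in both, track the longest common increasing run ending there.
The best achievable length is 6; one witness is 2, 5, 12, 15, 17, 19 (A-positions 3,6,7,8,11,12, B-positions 1,3,4,7,8,9).

6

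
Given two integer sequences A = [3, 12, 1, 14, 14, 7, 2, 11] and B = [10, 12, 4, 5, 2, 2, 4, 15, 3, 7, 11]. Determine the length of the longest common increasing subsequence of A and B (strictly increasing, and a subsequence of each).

A longest common strictly increasing subsequence is 3, 7, 11 (length 3); it appears in order in both A and B, and no longer such subsequence exists.

3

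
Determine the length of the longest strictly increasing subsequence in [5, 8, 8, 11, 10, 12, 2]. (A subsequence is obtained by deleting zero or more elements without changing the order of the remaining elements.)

Scanning left to right, the best length ending at each element is: 5→1, 8→2, 8→2, 11→3, 10→3, 12→4, 2→1.
So the longest increasing subsequence has length 4, e.g. 5, 8, 11, 12.

4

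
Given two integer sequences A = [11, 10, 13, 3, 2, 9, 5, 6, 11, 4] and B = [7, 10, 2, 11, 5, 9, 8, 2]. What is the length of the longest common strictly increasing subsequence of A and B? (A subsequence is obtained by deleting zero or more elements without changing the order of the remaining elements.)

A longest common strictly increasing subsequence is 10, 11 (length 2); it appears in order in both A and B, and no longer such subsequence exists.

2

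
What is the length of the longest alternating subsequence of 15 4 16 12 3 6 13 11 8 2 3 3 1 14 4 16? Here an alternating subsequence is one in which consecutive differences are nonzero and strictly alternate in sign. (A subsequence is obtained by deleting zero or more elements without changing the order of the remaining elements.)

Track the best alternating length ending on an up-step vs a down-step at each position: up/down = 1/1, 1/2, 3/1, 3/4, 1/4, 5/4, 5/4, 5/6, 5/6, 1/6, 7/6, 7/6, 1/8, 9/4, 9/10, 11/1.
The maximum over both is 11; one such subsequence is 15, 4, 16, 3, 6, 2, 3, 1, 14, 4, 16.

11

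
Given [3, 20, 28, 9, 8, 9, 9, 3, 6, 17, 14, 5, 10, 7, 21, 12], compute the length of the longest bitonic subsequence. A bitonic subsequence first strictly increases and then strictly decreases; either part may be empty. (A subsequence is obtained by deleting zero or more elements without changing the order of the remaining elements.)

Let inc[i] be the LIS ending at i and dec[i] the longest strictly decreasing subsequence starting at i. inc = [1, 2, 3, 2, 2, 3, 3, 1, 2, 4, 4, 2, 4, 3, 5, 5], dec = [1, 5, 5, 4, 3, 3, 3, 1, 2, 4, 3, 1, 2, 1, 2, 1].
max_i inc[i]+dec[i]−1 = 7, with one witness 3, 20, 28, 17, 14, 10, 7.

7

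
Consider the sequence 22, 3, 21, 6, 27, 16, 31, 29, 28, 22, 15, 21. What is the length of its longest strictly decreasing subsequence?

5

One longest decreasing subsequence is 31, 29, 28, 22, 15 (positions 7,8,9,10,11), of length 5; no longer one exists.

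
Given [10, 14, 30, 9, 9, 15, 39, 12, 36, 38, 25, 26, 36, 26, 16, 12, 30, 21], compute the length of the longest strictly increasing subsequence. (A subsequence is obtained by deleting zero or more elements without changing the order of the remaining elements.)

One longest increasing subsequence is 10, 14, 15, 25, 26, 36 (positions 1,2,6,11,12,13), of length 6; no longer one exists.

6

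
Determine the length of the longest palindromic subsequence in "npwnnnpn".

7

One longest palindromic subsequence is npnnnpn (positions 1,2,4,5,6,7,8); it reads the same forward and backward, and the interval DP gives dp[1][8] = 7.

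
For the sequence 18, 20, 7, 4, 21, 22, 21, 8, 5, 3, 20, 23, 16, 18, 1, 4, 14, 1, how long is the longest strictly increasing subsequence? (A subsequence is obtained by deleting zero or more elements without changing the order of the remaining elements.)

One longest increasing subsequence is 18, 20, 21, 22, 23 (positions 1,2,5,6,12), of length 5; no longer one exists.

5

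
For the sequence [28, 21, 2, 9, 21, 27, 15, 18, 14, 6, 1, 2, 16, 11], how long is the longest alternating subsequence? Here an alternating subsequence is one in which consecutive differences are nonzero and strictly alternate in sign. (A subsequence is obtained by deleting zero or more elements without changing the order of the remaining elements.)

Track the best alternating length ending on an up-step vs a down-step at each position: up/down = 1/1, 1/2, 1/2, 3/2, 3/2, 3/2, 3/4, 5/4, 3/6, 3/6, 1/6, 7/6, 7/6, 7/8.
The maximum over both is 8; one such subsequence is 28, 2, 21, 15, 18, 14, 16, 11.

8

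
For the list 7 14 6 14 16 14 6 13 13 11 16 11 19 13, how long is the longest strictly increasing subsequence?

4

One longest increasing subsequence is 7, 14, 16, 19 (positions 1,2,5,13), of length 4; no longer one exists.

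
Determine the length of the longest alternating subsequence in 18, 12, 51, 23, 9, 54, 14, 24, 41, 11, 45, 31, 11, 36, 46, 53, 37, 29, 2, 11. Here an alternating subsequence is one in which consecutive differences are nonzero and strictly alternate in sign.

13

Track the best alternating length ending on an up-step vs a down-step at each position: up/down = 1/1, 1/2, 3/1, 3/4, 1/4, 5/1, 5/6, 7/6, 7/6, 5/8, 9/6, 9/10, 5/10, 11/10, 11/6, 11/6, 11/12, 11/12, 1/12, 13/12.
The maximum over both is 13; one such subsequence is 18, 12, 51, 23, 54, 14, 24, 11, 45, 31, 36, 2, 11.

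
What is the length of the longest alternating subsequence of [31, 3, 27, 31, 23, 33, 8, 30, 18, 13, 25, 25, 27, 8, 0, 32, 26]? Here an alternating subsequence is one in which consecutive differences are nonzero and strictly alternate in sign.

Track the best alternating length ending on an up-step vs a down-step at each position: up/down = 1/1, 1/2, 3/2, 3/1, 3/4, 5/1, 3/6, 7/6, 7/8, 7/8, 9/8, 9/8, 9/8, 3/10, 1/10, 11/6, 11/12.
The maximum over both is 12; one such subsequence is 31, 3, 27, 23, 33, 8, 30, 18, 25, 8, 32, 26.

12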